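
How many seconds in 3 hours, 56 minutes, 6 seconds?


14166 seconds

Hours: 3 × 3600 = 10800
Minutes: 56 × 60 = 3360
Seconds: 6
Total = 10800 + 3360 + 6 = 14166


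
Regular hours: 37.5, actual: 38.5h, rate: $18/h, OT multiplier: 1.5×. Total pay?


$702.00

Regular: 37.5h × $18 = $675.00
Overtime: 38.5 - 37.5 = 1.0h
OT pay: 1.0h × $18 × 1.5 = $27.00
Total = $675.00 + $27.00 = $702.00


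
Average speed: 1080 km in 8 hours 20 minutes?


Distance: 1080 km
Time: 8h 20m = 500 min = 500/60 = 25/3 hours
Speed = 1080 ÷ (25/3) = 1080 × 3 / 25 = 3240/25 = 129.6 km/h

129.6 km/h


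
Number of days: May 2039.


Month: May (month 5)
May has 31 days

31 days


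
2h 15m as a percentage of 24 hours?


0.0938 (9.38%)

Total minutes: 2×60 + 15 = 135
Day = 24×60 = 1440 minutes
Fraction = 135/1440 ≈ 0.0938
As a percentage: 135/1440 × 100 ≈ 9.38%


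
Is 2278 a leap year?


Rules: divisible by 4 AND (not by 100 OR by 400)
2278 ÷ 4 = 569 remainder 2 → not divisible by 4
Not divisible by 4 → not a leap year

No


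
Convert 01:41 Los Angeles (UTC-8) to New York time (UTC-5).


04:41

Time difference = UTC-5 - UTC-8 = +3 hours
New hour = (1 + 3) mod 24
= 4 mod 24 = 4
Minutes unchanged → 04:41


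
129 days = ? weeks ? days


Weeks: 129 ÷ 7 = 18 remainder 3

18 weeks 3 days


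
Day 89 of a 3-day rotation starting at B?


Shifts: A, B, C
Start: B (index 1)
Day 89: (1 + 89 - 1) mod 3
= 89 mod 3
= 2
Index 2 → shift C

Shift C


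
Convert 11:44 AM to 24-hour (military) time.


Input: 11:44 AM
AM hour stays: 11

11:44


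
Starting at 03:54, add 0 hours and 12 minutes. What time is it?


04:06

Start: 234 minutes from midnight
Add: 12 minutes
Total: 246 minutes
Hours: 246 ÷ 60 = 4 remainder 6


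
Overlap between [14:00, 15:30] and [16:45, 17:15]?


Meeting A: 840-930 (in minutes from midnight)
Meeting B: 1005-1035
Overlap start = max(840, 1005) = 1005
Overlap end = min(930, 1035) = 930
Overlap = max(0, 930 - 1005) = 0 min

0 minutes


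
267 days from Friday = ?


Saturday

Start: Friday (index 4)
(4 + 267) mod 7
= 271 mod 7
= 5
Index 5 → Saturday


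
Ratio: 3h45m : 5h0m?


3:4 (0.75)

Duration 1: 225 minutes
Duration 2: 300 minutes
Ratio = 225:300
GCD = 75
Simplified = 3:4
As a decimal: 3/4 = 0.75


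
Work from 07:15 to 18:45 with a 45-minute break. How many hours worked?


Total time = (18×60+45) - (7×60+15)
= 1125 - 435 = 690 min
Minus break: 690 - 45 = 645 min
= 10h 45m

10h 45m (645 minutes)


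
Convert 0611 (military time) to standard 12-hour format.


6:11 AM

Hour: 6
6 < 12 → AM


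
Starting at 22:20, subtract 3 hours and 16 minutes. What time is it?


19:04

Start: 1340 minutes from midnight
Subtract: 196 minutes
Remaining: 1340 - 196 = 1144
Hours: 19, Minutes: 4


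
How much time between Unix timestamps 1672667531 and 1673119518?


Difference = 1673119518 - 1672667531 = 451987 seconds
In hours: 451987 / 3600 ≈ 125.6
In days: 451987 / 86400 ≈ 5.23

451987 seconds (125.6 hours / 5.23 days)


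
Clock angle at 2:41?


Hour hand = 2×30 + 41×0.5 = 80.5°
Minute hand = 41×6 = 246°
Difference = |80.5 - 246| = 165.5°

165.5°


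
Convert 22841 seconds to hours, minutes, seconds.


Hours: 22841 ÷ 3600 = 6 remainder 1241
Minutes: 1241 ÷ 60 = 20 remainder 41
Seconds: 41

6h 20m 41s


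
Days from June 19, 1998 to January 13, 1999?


From June 19, 1998 to January 13, 1999
Rest of June 1998: 30 - 19 = 11
Full months: July 31, August 31, September 30, October 31, November 30, December 31
Days into January 1999: 13
Total = 11 + 31 + 31 + 30 + 31 + 30 + 31 + 13 = 208 days

208 days


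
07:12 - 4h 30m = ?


Start: 432 minutes from midnight
Subtract: 270 minutes
Remaining: 432 - 270 = 162
Hours: 2, Minutes: 42

02:42


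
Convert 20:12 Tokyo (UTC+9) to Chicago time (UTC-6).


05:12

Time difference = UTC-6 - UTC+9 = -15 hours
New hour = (20 -15) mod 24
= 5 mod 24 = 5
Minutes unchanged → 05:12


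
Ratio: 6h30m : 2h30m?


13:5 (2.60)

Duration 1: 390 minutes
Duration 2: 150 minutes
Ratio = 390:150
GCD = 30
Simplified = 13:5
As a decimal: 13/5 = 2.60


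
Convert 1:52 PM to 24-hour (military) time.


Input: 1:52 PM
PM: 1 + 12 = 13

13:52


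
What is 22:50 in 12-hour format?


Hour: 22
22 - 12 = 10 → PM

10:50 PM


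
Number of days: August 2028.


31 days

Month: August (month 8)
August has 31 days


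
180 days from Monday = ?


Start: Monday (index 0)
(0 + 180) mod 7
= 180 mod 7
= 5
Index 5 → Saturday

Saturday


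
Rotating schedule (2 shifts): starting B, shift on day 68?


Shift A

Shifts: A, B
Start: B (index 1)
Day 68: (1 + 68 - 1) mod 2
= 68 mod 2
= 0
Index 0 → shift A


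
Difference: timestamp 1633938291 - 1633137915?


Difference = 1633938291 - 1633137915 = 800376 seconds
In hours: 800376 / 3600 ≈ 222.3
In days: 800376 / 86400 ≈ 9.26

800376 seconds (222.3 hours / 9.26 days)


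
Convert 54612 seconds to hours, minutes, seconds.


Hours: 54612 ÷ 3600 = 15 remainder 612
Minutes: 612 ÷ 60 = 10 remainder 12
Seconds: 12

15h 10m 12s


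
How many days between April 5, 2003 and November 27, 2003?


236 days

From April 5, 2003 to November 27, 2003
Rest of April 2003: 30 - 5 = 25
Full months: May 31, June 30, July 31, August 31, September 30, October 31
Days into November 2003: 27
Total = 25 + 31 + 30 + 31 + 31 + 30 + 31 + 27 = 236 days


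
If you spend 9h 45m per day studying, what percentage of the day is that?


40.6%

Time: 585 minutes
Day: 1440 minutes
Percentage = (585/1440) × 100 ≈ 40.6%


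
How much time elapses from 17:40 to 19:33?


End time in minutes: 19×60 + 33 = 1173
Start time in minutes: 17×60 + 40 = 1060
Difference = 1173 - 1060 = 113 minutes
= 1 hours 53 minutes

1h 53m


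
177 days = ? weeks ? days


25 weeks 2 days

Weeks: 177 ÷ 7 = 25 remainder 2


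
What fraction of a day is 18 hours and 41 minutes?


0.7785 (77.85%)

Total minutes: 18×60 + 41 = 1121
Day = 24×60 = 1440 minutes
Fraction = 1121/1440 ≈ 0.7785
As a percentage: 1121/1440 × 100 ≈ 77.85%


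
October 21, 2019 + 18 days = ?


Start: October 21, 2019
Add 18 days
October 21 → November 1: 31 - 21 + 1 = 11 days (18 - 11 = 7 left)
November 1 + 7 = November 8, 2019

November 8, 2019


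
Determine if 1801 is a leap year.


Rules: divisible by 4 AND (not by 100 OR by 400)
1801 ÷ 4 = 450 remainder 1 → not divisible by 4
Not divisible by 4 → not a leap year

No


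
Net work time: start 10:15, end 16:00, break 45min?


Total time = (16×60+0) - (10×60+15)
= 960 - 615 = 345 min
Minus break: 345 - 45 = 300 min
= 5h 0m

5h 0m (300 minutes)


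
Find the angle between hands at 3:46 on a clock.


Hour hand = 3×30 + 46×0.5 = 113.0°
Minute hand = 46×6 = 276°
Difference = |113.0 - 276| = 163.0°

163.0°


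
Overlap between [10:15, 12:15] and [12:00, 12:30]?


Meeting A: 615-735 (in minutes from midnight)
Meeting B: 720-750
Overlap start = max(615, 720) = 720
Overlap end = min(735, 750) = 735
Overlap = max(0, 735 - 720) = 15 min

15 minutes


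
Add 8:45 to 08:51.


Start: 531 minutes from midnight
Add: 525 minutes
Total: 1056 minutes
Hours: 1056 ÷ 60 = 17 remainder 36

17:36


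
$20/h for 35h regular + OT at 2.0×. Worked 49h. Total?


$1260.00

Regular: 35h × $20 = $700.00
Overtime: 49 - 35 = 14h
OT pay: 14h × $20 × 2.0 = $560.00
Total = $700.00 + $560.00 = $1260.00


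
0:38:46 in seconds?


2326 seconds

Hours: 0 × 3600 = 0
Minutes: 38 × 60 = 2280
Seconds: 46
Total = 0 + 2280 + 46 = 2326


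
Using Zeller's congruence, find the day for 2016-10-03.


Monday

Zeller's congruence:
q=3, m=10, k=16, j=20
h = (3 + ⌊13×11/5⌋ + 16 + ⌊16/4⌋ + ⌊20/4⌋ - 2×20) mod 7
= (3 + 28 + 16 + 4 + 5 - 40) mod 7
= 16 mod 7 = 2
h=2 → Monday


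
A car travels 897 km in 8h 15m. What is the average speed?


Distance: 897 km
Time: 8h 15m = 495 min = 495/60 = 33/4 hours
Speed = 897 ÷ (33/4) = 897 × 4 / 33 = 3588/33 ≈ 108.7 km/h

108.7 km/h


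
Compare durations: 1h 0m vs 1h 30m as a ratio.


2:3 (0.67)

Duration 1: 60 minutes
Duration 2: 90 minutes
Ratio = 60:90
GCD = 30
Simplified = 2:3
As a decimal: 2/3 ≈ 0.67


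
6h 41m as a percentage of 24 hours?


Total minutes: 6×60 + 41 = 401
Day = 24×60 = 1440 minutes
Fraction = 401/1440 ≈ 0.2785
As a percentage: 401/1440 × 100 ≈ 27.85%

0.2785 (27.85%)


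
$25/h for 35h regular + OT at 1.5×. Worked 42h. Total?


$1137.50

Regular: 35h × $25 = $875.00
Overtime: 42 - 35 = 7h
OT pay: 7h × $25 × 1.5 = $262.50
Total = $875.00 + $262.50 = $1137.50


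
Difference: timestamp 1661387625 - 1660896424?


Difference = 1661387625 - 1660896424 = 491201 seconds
In hours: 491201 / 3600 ≈ 136.4
In days: 491201 / 86400 ≈ 5.69

491201 seconds (136.4 hours / 5.69 days)


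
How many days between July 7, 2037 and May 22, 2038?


319 days

From July 7, 2037 to May 22, 2038
Rest of July 2037: 31 - 7 = 24
Full months: August 31, September 30, October 31, November 30, December 31, January 31, February 2038 28, March 31, April 30
Days into May 2038: 22
Total = 24 + 31 + 30 + 31 + 30 + 31 + 31 + 28 + 31 + 30 + 22 = 319 days


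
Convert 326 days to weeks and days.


Weeks: 326 ÷ 7 = 46 remainder 4

46 weeks 4 days


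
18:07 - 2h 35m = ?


Start: 1087 minutes from midnight
Subtract: 155 minutes
Remaining: 1087 - 155 = 932
Hours: 15, Minutes: 32

15:32


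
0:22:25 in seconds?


Hours: 0 × 3600 = 0
Minutes: 22 × 60 = 1320
Seconds: 25
Total = 0 + 1320 + 25 = 1345

1345 seconds


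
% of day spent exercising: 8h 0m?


Time: 480 minutes
Day: 1440 minutes
Percentage = (480/1440) × 100 ≈ 33.3%

33.3%


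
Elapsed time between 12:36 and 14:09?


End time in minutes: 14×60 + 9 = 849
Start time in minutes: 12×60 + 36 = 756
Difference = 849 - 756 = 93 minutes
= 1 hours 33 minutes

1h 33m


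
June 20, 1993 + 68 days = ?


August 27, 1993

Start: June 20, 1993
Add 68 days
June 20 → July 1: 30 - 20 + 1 = 11 days (68 - 11 = 57 left)
July 1 → August 1: 31 - 1 + 1 = 31 days (57 - 31 = 26 left)
August 1 + 26 = August 27, 1993


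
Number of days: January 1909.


Month: January (month 1)
January has 31 days

31 days


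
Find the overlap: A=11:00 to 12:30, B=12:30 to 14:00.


Meeting A: 660-750 (in minutes from midnight)
Meeting B: 750-840
Overlap start = max(660, 750) = 750
Overlap end = min(750, 840) = 750
Overlap = max(0, 750 - 750) = 0 min

0 minutes


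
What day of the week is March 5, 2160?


Zeller's congruence:
q=5, m=3, k=60, j=21
h = (5 + ⌊13×4/5⌋ + 60 + ⌊60/4⌋ + ⌊21/4⌋ - 2×21) mod 7
= (5 + 10 + 60 + 15 + 5 - 42) mod 7
= 53 mod 7 = 4
h=4 → Wednesday

Wednesday


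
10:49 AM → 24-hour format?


Input: 10:49 AM
AM hour stays: 10

10:49


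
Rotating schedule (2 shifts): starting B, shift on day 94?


Shift A

Shifts: A, B
Start: B (index 1)
Day 94: (1 + 94 - 1) mod 2
= 94 mod 2
= 0
Index 0 → shift A


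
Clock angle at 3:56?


142.0°

Hour hand = 3×30 + 56×0.5 = 118.0°
Minute hand = 56×6 = 336°
Difference = |118.0 - 336| = 218.0°
Since > 180°: 360 - 218.0 = 142.0°


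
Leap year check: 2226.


Rules: divisible by 4 AND (not by 100 OR by 400)
2226 ÷ 4 = 556 remainder 2 → not divisible by 4
Not divisible by 4 → not a leap year

No


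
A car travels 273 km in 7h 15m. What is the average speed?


Distance: 273 km
Time: 7h 15m = 435 min = 435/60 = 29/4 hours
Speed = 273 ÷ (29/4) = 273 × 4 / 29 = 1092/29 ≈ 37.7 km/h

37.7 km/h


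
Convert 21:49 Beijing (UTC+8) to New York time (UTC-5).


Time difference = UTC-5 - UTC+8 = -13 hours
New hour = (21 -13) mod 24
= 8 mod 24 = 8
Minutes unchanged → 08:49

08:49


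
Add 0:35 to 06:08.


06:43

Start: 368 minutes from midnight
Add: 35 minutes
Total: 403 minutes
Hours: 403 ÷ 60 = 6 remainder 43


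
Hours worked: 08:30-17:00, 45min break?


7h 45m (465 minutes)

Total time = (17×60+0) - (8×60+30)
= 1020 - 510 = 510 min
Minus break: 510 - 45 = 465 min
= 7h 45m


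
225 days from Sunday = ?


Monday

Start: Sunday (index 6)
(6 + 225) mod 7
= 231 mod 7
= 0
Index 0 → Monday


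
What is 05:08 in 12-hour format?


Hour: 5
5 < 12 → AM

5:08 AM


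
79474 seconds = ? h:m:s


Hours: 79474 ÷ 3600 = 22 remainder 274
Minutes: 274 ÷ 60 = 4 remainder 34
Seconds: 34

22h 4m 34s


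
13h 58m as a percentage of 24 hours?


0.5819 (58.19%)

Total minutes: 13×60 + 58 = 838
Day = 24×60 = 1440 minutes
Fraction = 838/1440 ≈ 0.5819
As a percentage: 838/1440 × 100 ≈ 58.19%


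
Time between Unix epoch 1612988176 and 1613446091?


Difference = 1613446091 - 1612988176 = 457915 seconds
In hours: 457915 / 3600 ≈ 127.2
In days: 457915 / 86400 ≈ 5.30

457915 seconds (127.2 hours / 5.30 days)


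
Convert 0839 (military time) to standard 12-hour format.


Hour: 8
8 < 12 → AM

8:39 AM


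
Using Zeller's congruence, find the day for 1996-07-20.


Zeller's congruence:
q=20, m=7, k=96, j=19
h = (20 + ⌊13×8/5⌋ + 96 + ⌊96/4⌋ + ⌊19/4⌋ - 2×19) mod 7
= (20 + 20 + 96 + 24 + 4 - 38) mod 7
= 126 mod 7 = 0
h=0 → Saturday

Saturday


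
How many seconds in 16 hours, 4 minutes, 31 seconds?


57871 seconds

Hours: 16 × 3600 = 57600
Minutes: 4 × 60 = 240
Seconds: 31
Total = 57600 + 240 + 31 = 57871


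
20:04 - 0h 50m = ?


19:14

Start: 1204 minutes from midnight
Subtract: 50 minutes
Remaining: 1204 - 50 = 1154
Hours: 19, Minutes: 14


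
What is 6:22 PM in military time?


Input: 6:22 PM
PM: 6 + 12 = 18

18:22


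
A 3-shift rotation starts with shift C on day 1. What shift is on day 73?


Shifts: A, B, C
Start: C (index 2)
Day 73: (2 + 73 - 1) mod 3
= 74 mod 3
= 2
Index 2 → shift C

Shift C


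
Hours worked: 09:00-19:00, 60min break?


9h 0m (540 minutes)

Total time = (19×60+0) - (9×60+0)
= 1140 - 540 = 600 min
Minus break: 600 - 60 = 540 min
= 9h 0m


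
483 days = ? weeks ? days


Weeks: 483 ÷ 7 = 69 remainder 0

69 weeks 0 days


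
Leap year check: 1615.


No

Rules: divisible by 4 AND (not by 100 OR by 400)
1615 ÷ 4 = 403 remainder 3 → not divisible by 4
Not divisible by 4 → not a leap year


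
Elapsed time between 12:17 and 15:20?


3h 3m

End time in minutes: 15×60 + 20 = 920
Start time in minutes: 12×60 + 17 = 737
Difference = 920 - 737 = 183 minutes
= 3 hours 3 minutes


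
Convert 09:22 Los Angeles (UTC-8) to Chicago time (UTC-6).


Time difference = UTC-6 - UTC-8 = +2 hours
New hour = (9 + 2) mod 24
= 11 mod 24 = 11
Minutes unchanged → 11:22

11:22


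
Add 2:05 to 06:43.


08:48

Start: 403 minutes from midnight
Add: 125 minutes
Total: 528 minutes
Hours: 528 ÷ 60 = 8 remainder 48


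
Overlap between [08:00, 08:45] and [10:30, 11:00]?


Meeting A: 480-525 (in minutes from midnight)
Meeting B: 630-660
Overlap start = max(480, 630) = 630
Overlap end = min(525, 660) = 525
Overlap = max(0, 525 - 630) = 0 min

0 minutes


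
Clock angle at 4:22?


Hour hand = 4×30 + 22×0.5 = 131.0°
Minute hand = 22×6 = 132°
Difference = |131.0 - 132| = 1.0°

1.0°


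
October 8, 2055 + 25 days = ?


Start: October 8, 2055
Add 25 days
October 8 → November 1: 31 - 8 + 1 = 24 days (25 - 24 = 1 left)
November 1 + 1 = November 2, 2055

November 2, 2055


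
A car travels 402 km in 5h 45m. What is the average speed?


69.9 km/h

Distance: 402 km
Time: 5h 45m = 345 min = 345/60 = 23/4 hours
Speed = 402 ÷ (23/4) = 402 × 4 / 23 = 1608/23 ≈ 69.9 km/h


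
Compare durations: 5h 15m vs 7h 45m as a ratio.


21:31 (0.68)

Duration 1: 315 minutes
Duration 2: 465 minutes
Ratio = 315:465
GCD = 15
Simplified = 21:31
As a decimal: 21/31 ≈ 0.68


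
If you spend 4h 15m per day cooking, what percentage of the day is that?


Time: 255 minutes
Day: 1440 minutes
Percentage = (255/1440) × 100 ≈ 17.7%

17.7%


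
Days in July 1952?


Month: July (month 7)
July has 31 days

31 days


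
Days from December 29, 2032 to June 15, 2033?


From December 29, 2032 to June 15, 2033
Rest of December 2032: 31 - 29 = 2
Full months: January 31, February 2033 28, March 31, April 30, May 31
Days into June 2033: 15
Total = 2 + 31 + 28 + 31 + 30 + 31 + 15 = 168 days

168 days


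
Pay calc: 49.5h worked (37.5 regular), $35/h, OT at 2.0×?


$2152.50

Regular: 37.5h × $35 = $1312.50
Overtime: 49.5 - 37.5 = 12.0h
OT pay: 12.0h × $35 × 2.0 = $840.00
Total = $1312.50 + $840.00 = $2152.50


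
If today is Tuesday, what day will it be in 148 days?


Start: Tuesday (index 1)
(1 + 148) mod 7
= 149 mod 7
= 2
Index 2 → Wednesday

Wednesday


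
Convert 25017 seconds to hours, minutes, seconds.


6h 56m 57s

Hours: 25017 ÷ 3600 = 6 remainder 3417
Minutes: 3417 ÷ 60 = 56 remainder 57
Seconds: 57


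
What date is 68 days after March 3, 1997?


May 10, 1997

Start: March 3, 1997
Add 68 days
March 3 → April 1: 31 - 3 + 1 = 29 days (68 - 29 = 39 left)
April 1 → May 1: 30 - 1 + 1 = 30 days (39 - 30 = 9 left)
May 1 + 9 = May 10, 1997


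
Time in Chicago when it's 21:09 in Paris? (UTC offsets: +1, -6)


14:09

Time difference = UTC-6 - UTC+1 = -7 hours
New hour = (21 -7) mod 24
= 14 mod 24 = 14
Minutes unchanged → 14:09


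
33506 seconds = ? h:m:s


9h 18m 26s

Hours: 33506 ÷ 3600 = 9 remainder 1106
Minutes: 1106 ÷ 60 = 18 remainder 26
Seconds: 26


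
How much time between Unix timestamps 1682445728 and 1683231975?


Difference = 1683231975 - 1682445728 = 786247 seconds
In hours: 786247 / 3600 ≈ 218.4
In days: 786247 / 86400 ≈ 9.10

786247 seconds (218.4 hours / 9.10 days)


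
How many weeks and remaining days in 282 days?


Weeks: 282 ÷ 7 = 40 remainder 2

40 weeks 2 days


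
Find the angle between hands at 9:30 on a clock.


105.0°

Hour hand = 9×30 + 30×0.5 = 285.0°
Minute hand = 30×6 = 180°
Difference = |285.0 - 180| = 105.0°


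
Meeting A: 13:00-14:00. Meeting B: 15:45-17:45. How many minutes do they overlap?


Meeting A: 780-840 (in minutes from midnight)
Meeting B: 945-1065
Overlap start = max(780, 945) = 945
Overlap end = min(840, 1065) = 840
Overlap = max(0, 840 - 945) = 0 min

0 minutes


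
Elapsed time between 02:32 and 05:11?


2h 39m

End time in minutes: 5×60 + 11 = 311
Start time in minutes: 2×60 + 32 = 152
Difference = 311 - 152 = 159 minutes
= 2 hours 39 minutes


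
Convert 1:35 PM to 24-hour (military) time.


Input: 1:35 PM
PM: 1 + 12 = 13

13:35


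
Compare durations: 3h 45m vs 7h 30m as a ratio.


Duration 1: 225 minutes
Duration 2: 450 minutes
Ratio = 225:450
GCD = 225
Simplified = 1:2
As a decimal: 1/2 = 0.50

1:2 (0.50)


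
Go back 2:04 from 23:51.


Start: 1431 minutes from midnight
Subtract: 124 minutes
Remaining: 1431 - 124 = 1307
Hours: 21, Minutes: 47

21:47


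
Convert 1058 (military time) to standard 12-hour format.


Hour: 10
10 < 12 → AM

10:58 AM


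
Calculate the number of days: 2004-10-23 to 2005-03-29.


From October 23, 2004 to March 29, 2005
Rest of October 2004: 31 - 23 = 8
Full months: November 30, December 31, January 31, February 2005 28
Days into March 2005: 29
Total = 8 + 30 + 31 + 31 + 28 + 29 = 157 days

157 days


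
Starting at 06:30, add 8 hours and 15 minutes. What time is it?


Start: 390 minutes from midnight
Add: 495 minutes
Total: 885 minutes
Hours: 885 ÷ 60 = 14 remainder 45

14:45


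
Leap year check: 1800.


Rules: divisible by 4 AND (not by 100 OR by 400)
1800 ÷ 4 = 450 exactly → divisible by 4
1800 ÷ 100 = 18 exactly → divisible by 100
1800 ÷ 400 = 4 remainder 200 → not divisible by 400
Divisible by 100 but not by 400 → not a leap year

No


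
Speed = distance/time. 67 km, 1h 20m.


50.3 km/h

Distance: 67 km
Time: 1h 20m = 80 min = 80/60 = 4/3 hours
Speed = 67 ÷ (4/3) = 67 × 3 / 4 = 201/4 ≈ 50.3 km/h


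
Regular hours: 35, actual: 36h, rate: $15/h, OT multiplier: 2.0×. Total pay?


Regular: 35h × $15 = $525.00
Overtime: 36 - 35 = 1h
OT pay: 1h × $15 × 2.0 = $30.00
Total = $525.00 + $30.00 = $555.00

$555.00


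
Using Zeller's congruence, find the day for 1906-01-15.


Zeller's congruence:
q=15, m=13, k=5, j=19
h = (15 + ⌊13×14/5⌋ + 5 + ⌊5/4⌋ + ⌊19/4⌋ - 2×19) mod 7
= (15 + 36 + 5 + 1 + 4 - 38) mod 7
= 23 mod 7 = 2
h=2 → Monday

Monday


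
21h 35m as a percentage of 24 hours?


Total minutes: 21×60 + 35 = 1295
Day = 24×60 = 1440 minutes
Fraction = 1295/1440 ≈ 0.8993
As a percentage: 1295/1440 × 100 ≈ 89.93%

0.8993 (89.93%)


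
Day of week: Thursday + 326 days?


Start: Thursday (index 3)
(3 + 326) mod 7
= 329 mod 7
= 0
Index 0 → Monday

Monday


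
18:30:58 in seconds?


66658 seconds

Hours: 18 × 3600 = 64800
Minutes: 30 × 60 = 1800
Seconds: 58
Total = 64800 + 1800 + 58 = 66658


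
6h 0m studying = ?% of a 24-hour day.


25.0%

Time: 360 minutes
Day: 1440 minutes
Percentage = (360/1440) × 100 = 25.0%


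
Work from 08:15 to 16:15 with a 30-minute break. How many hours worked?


7h 30m (450 minutes)

Total time = (16×60+15) - (8×60+15)
= 975 - 495 = 480 min
Minus break: 480 - 30 = 450 min
= 7h 30m


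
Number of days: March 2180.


Month: March (month 3)
March has 31 days

31 days


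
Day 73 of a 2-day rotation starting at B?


Shift B

Shifts: A, B
Start: B (index 1)
Day 73: (1 + 73 - 1) mod 2
= 73 mod 2
= 1
Index 1 → shift B


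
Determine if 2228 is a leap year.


Yes

Rules: divisible by 4 AND (not by 100 OR by 400)
2228 ÷ 4 = 557 exactly → divisible by 4
2228 ÷ 100 = 22 remainder 28 → not divisible by 100
Divisible by 4 but not by 100 → leap year


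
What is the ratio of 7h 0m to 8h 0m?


Duration 1: 420 minutes
Duration 2: 480 minutes
Ratio = 420:480
GCD = 60
Simplified = 7:8
As a decimal: 7/8 ≈ 0.88

7:8 (0.88)


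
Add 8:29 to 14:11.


22:40

Start: 851 minutes from midnight
Add: 509 minutes
Total: 1360 minutes
Hours: 1360 ÷ 60 = 22 remainder 40


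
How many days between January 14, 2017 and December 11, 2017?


331 days

From January 14, 2017 to December 11, 2017
Rest of January 2017: 31 - 14 = 17
Full months: February 2017 28, March 31, April 30, May 31, June 30, July 31, August 31, September 30, October 31, November 30
Days into December 2017: 11
Total = 17 + 28 + 31 + 30 + 31 + 30 + 31 + 31 + 30 + 31 + 30 + 11 = 331 days


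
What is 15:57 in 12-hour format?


3:57 PM

Hour: 15
15 - 12 = 3 → PM


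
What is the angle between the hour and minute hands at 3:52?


164.0°

Hour hand = 3×30 + 52×0.5 = 116.0°
Minute hand = 52×6 = 312°
Difference = |116.0 - 312| = 196.0°
Since > 180°: 360 - 196.0 = 164.0°


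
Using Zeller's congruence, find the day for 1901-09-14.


Saturday

Zeller's congruence:
q=14, m=9, k=1, j=19
h = (14 + ⌊13×10/5⌋ + 1 + ⌊1/4⌋ + ⌊19/4⌋ - 2×19) mod 7
= (14 + 26 + 1 + 0 + 4 - 38) mod 7
= 7 mod 7 = 0
h=0 → Saturday


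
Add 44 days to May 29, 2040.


July 12, 2040

Start: May 29, 2040
Add 44 days
May 29 → June 1: 31 - 29 + 1 = 3 days (44 - 3 = 41 left)
June 1 → July 1: 30 - 1 + 1 = 30 days (41 - 30 = 11 left)
July 1 + 11 = July 12, 2040


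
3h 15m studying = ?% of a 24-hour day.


Time: 195 minutes
Day: 1440 minutes
Percentage = (195/1440) × 100 ≈ 13.5%

13.5%


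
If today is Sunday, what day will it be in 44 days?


Tuesday

Start: Sunday (index 6)
(6 + 44) mod 7
= 50 mod 7
= 1
Index 1 → Tuesday


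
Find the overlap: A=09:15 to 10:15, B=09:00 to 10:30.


60 minutes

Meeting A: 555-615 (in minutes from midnight)
Meeting B: 540-630
Overlap start = max(555, 540) = 555
Overlap end = min(615, 630) = 615
Overlap = max(0, 615 - 555) = 60 min


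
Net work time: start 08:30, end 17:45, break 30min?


8h 45m (525 minutes)

Total time = (17×60+45) - (8×60+30)
= 1065 - 510 = 555 min
Minus break: 555 - 30 = 525 min
= 8h 45m


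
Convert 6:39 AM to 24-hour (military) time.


06:39

Input: 6:39 AM
AM hour stays: 6


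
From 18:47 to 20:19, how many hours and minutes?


End time in minutes: 20×60 + 19 = 1219
Start time in minutes: 18×60 + 47 = 1127
Difference = 1219 - 1127 = 92 minutes
= 1 hours 32 minutes

1h 32m


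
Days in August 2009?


31 days

Month: August (month 8)
August has 31 days


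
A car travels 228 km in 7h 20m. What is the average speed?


Distance: 228 km
Time: 7h 20m = 440 min = 440/60 = 22/3 hours
Speed = 228 ÷ (22/3) = 228 × 3 / 22 = 684/22 ≈ 31.1 km/h

31.1 km/h


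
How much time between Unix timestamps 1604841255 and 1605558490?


717235 seconds (199.2 hours / 8.30 days)

Difference = 1605558490 - 1604841255 = 717235 seconds
In hours: 717235 / 3600 ≈ 199.2
In days: 717235 / 86400 ≈ 8.30


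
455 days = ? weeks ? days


65 weeks 0 days

Weeks: 455 ÷ 7 = 65 remainder 0


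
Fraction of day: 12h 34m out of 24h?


Total minutes: 12×60 + 34 = 754
Day = 24×60 = 1440 minutes
Fraction = 754/1440 ≈ 0.5236
As a percentage: 754/1440 × 100 ≈ 52.36%

0.5236 (52.36%)


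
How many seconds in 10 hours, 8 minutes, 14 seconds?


36494 seconds

Hours: 10 × 3600 = 36000
Minutes: 8 × 60 = 480
Seconds: 14
Total = 36000 + 480 + 14 = 36494


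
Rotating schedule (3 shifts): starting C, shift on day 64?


Shift C

Shifts: A, B, C
Start: C (index 2)
Day 64: (2 + 64 - 1) mod 3
= 65 mod 3
= 2
Index 2 → shift C


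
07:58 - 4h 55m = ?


03:03

Start: 478 minutes from midnight
Subtract: 295 minutes
Remaining: 478 - 295 = 183
Hours: 3, Minutes: 3


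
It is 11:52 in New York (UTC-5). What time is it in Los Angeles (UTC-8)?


Time difference = UTC-8 - UTC-5 = -3 hours
New hour = (11 -3) mod 24
= 8 mod 24 = 8
Minutes unchanged → 08:52

08:52


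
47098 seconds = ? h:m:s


Hours: 47098 ÷ 3600 = 13 remainder 298
Minutes: 298 ÷ 60 = 4 remainder 58
Seconds: 58

13h 4m 58s


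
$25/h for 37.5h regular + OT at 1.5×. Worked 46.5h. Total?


Regular: 37.5h × $25 = $937.50
Overtime: 46.5 - 37.5 = 9.0h
OT pay: 9.0h × $25 × 1.5 = $337.50
Total = $937.50 + $337.50 = $1275.00

$1275.00


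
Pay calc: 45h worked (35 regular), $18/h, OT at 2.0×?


Regular: 35h × $18 = $630.00
Overtime: 45 - 35 = 10h
OT pay: 10h × $18 × 2.0 = $360.00
Total = $630.00 + $360.00 = $990.00

$990.00


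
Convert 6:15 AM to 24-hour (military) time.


Input: 6:15 AM
AM hour stays: 6

06:15


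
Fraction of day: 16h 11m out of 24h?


Total minutes: 16×60 + 11 = 971
Day = 24×60 = 1440 minutes
Fraction = 971/1440 ≈ 0.6743
As a percentage: 971/1440 × 100 ≈ 67.43%

0.6743 (67.43%)


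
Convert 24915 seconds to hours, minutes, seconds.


Hours: 24915 ÷ 3600 = 6 remainder 3315
Minutes: 3315 ÷ 60 = 55 remainder 15
Seconds: 15

6h 55m 15s


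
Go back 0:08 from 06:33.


06:25

Start: 393 minutes from midnight
Subtract: 8 minutes
Remaining: 393 - 8 = 385
Hours: 6, Minutes: 25


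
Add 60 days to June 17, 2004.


August 16, 2004

Start: June 17, 2004
Add 60 days
June 17 → July 1: 30 - 17 + 1 = 14 days (60 - 14 = 46 left)
July 1 → August 1: 31 - 1 + 1 = 31 days (46 - 31 = 15 left)
August 1 + 15 = August 16, 2004


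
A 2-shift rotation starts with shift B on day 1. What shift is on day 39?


Shifts: A, B
Start: B (index 1)
Day 39: (1 + 39 - 1) mod 2
= 39 mod 2
= 1
Index 1 → shift B

Shift B


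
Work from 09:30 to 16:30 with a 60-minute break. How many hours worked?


Total time = (16×60+30) - (9×60+30)
= 990 - 570 = 420 min
Minus break: 420 - 60 = 360 min
= 6h 0m

6h 0m (360 minutes)


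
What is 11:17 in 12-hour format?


Hour: 11
11 < 12 → AM

11:17 AM


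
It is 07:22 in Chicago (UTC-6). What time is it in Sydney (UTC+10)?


Time difference = UTC+10 - UTC-6 = +16 hours
New hour = (7 + 16) mod 24
= 23 mod 24 = 23
Minutes unchanged → 23:22

23:22


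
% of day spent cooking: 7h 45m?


32.3%

Time: 465 minutes
Day: 1440 minutes
Percentage = (465/1440) × 100 ≈ 32.3%


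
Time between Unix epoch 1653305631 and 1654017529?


711898 seconds (197.7 hours / 8.24 days)

Difference = 1654017529 - 1653305631 = 711898 seconds
In hours: 711898 / 3600 ≈ 197.7
In days: 711898 / 86400 ≈ 8.24


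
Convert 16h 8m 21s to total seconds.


58101 seconds

Hours: 16 × 3600 = 57600
Minutes: 8 × 60 = 480
Seconds: 21
Total = 57600 + 480 + 21 = 58101


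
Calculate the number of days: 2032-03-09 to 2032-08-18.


162 days

From March 9, 2032 to August 18, 2032
Rest of March 2032: 31 - 9 = 22
Full months: April 30, May 31, June 30, July 31
Days into August 2032: 18
Total = 22 + 30 + 31 + 30 + 31 + 18 = 162 days


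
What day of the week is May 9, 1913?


Zeller's congruence:
q=9, m=5, k=13, j=19
h = (9 + ⌊13×6/5⌋ + 13 + ⌊13/4⌋ + ⌊19/4⌋ - 2×19) mod 7
= (9 + 15 + 13 + 3 + 4 - 38) mod 7
= 6 mod 7 = 6
h=6 → Friday

Friday


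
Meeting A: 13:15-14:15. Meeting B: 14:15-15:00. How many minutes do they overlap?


0 minutes

Meeting A: 795-855 (in minutes from midnight)
Meeting B: 855-900
Overlap start = max(795, 855) = 855
Overlap end = min(855, 900) = 855
Overlap = max(0, 855 - 855) = 0 min


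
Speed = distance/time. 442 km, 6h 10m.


Distance: 442 km
Time: 6h 10m = 370 min = 370/60 = 37/6 hours
Speed = 442 ÷ (37/6) = 442 × 6 / 37 = 2652/37 ≈ 71.7 km/h

71.7 km/h


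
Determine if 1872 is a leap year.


Rules: divisible by 4 AND (not by 100 OR by 400)
1872 ÷ 4 = 468 exactly → divisible by 4
1872 ÷ 100 = 18 remainder 72 → not divisible by 100
Divisible by 4 but not by 100 → leap year

Yes


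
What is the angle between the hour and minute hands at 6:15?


97.5°

Hour hand = 6×30 + 15×0.5 = 187.5°
Minute hand = 15×6 = 90°
Difference = |187.5 - 90| = 97.5°


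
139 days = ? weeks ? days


19 weeks 6 days

Weeks: 139 ÷ 7 = 19 remainder 6


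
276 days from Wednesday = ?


Saturday

Start: Wednesday (index 2)
(2 + 276) mod 7
= 278 mod 7
= 5
Index 5 → Saturday


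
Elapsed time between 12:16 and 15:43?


3h 27m

End time in minutes: 15×60 + 43 = 943
Start time in minutes: 12×60 + 16 = 736
Difference = 943 - 736 = 207 minutes
= 3 hours 27 minutes


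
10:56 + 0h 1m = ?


Start: 656 minutes from midnight
Add: 1 minutes
Total: 657 minutes
Hours: 657 ÷ 60 = 10 remainder 57

10:57


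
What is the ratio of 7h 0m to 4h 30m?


14:9 (1.56)

Duration 1: 420 minutes
Duration 2: 270 minutes
Ratio = 420:270
GCD = 30
Simplified = 14:9
As a decimal: 14/9 ≈ 1.56


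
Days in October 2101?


31 days

Month: October (month 10)
October has 31 days


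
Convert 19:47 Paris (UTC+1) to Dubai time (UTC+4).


Time difference = UTC+4 - UTC+1 = +3 hours
New hour = (19 + 3) mod 24
= 22 mod 24 = 22
Minutes unchanged → 22:47

22:47


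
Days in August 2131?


Month: August (month 8)
August has 31 days

31 days


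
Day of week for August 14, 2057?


Zeller's congruence:
q=14, m=8, k=57, j=20
h = (14 + ⌊13×9/5⌋ + 57 + ⌊57/4⌋ + ⌊20/4⌋ - 2×20) mod 7
= (14 + 23 + 57 + 14 + 5 - 40) mod 7
= 73 mod 7 = 3
h=3 → Tuesday

Tuesday


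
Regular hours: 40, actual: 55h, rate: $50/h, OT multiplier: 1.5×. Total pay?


$3125.00

Regular: 40h × $50 = $2000.00
Overtime: 55 - 40 = 15h
OT pay: 15h × $50 × 1.5 = $1125.00
Total = $2000.00 + $1125.00 = $3125.00


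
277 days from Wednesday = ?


Sunday

Start: Wednesday (index 2)
(2 + 277) mod 7
= 279 mod 7
= 6
Index 6 → Sunday


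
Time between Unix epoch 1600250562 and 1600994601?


Difference = 1600994601 - 1600250562 = 744039 seconds
In hours: 744039 / 3600 ≈ 206.7
In days: 744039 / 86400 ≈ 8.61

744039 seconds (206.7 hours / 8.61 days)


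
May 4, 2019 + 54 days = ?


June 27, 2019

Start: May 4, 2019
Add 54 days
May 4 → June 1: 31 - 4 + 1 = 28 days (54 - 28 = 26 left)
June 1 + 26 = June 27, 2019


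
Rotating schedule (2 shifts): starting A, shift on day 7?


Shifts: A, B
Start: A (index 0)
Day 7: (0 + 7 - 1) mod 2
= 6 mod 2
= 0
Index 0 → shift A

Shift A


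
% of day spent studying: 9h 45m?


40.6%

Time: 585 minutes
Day: 1440 minutes
Percentage = (585/1440) × 100 ≈ 40.6%


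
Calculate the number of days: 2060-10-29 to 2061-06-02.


216 days

From October 29, 2060 to June 2, 2061
Rest of October 2060: 31 - 29 = 2
Full months: November 30, December 31, January 31, February 2061 28, March 31, April 30, May 31
Days into June 2061: 2
Total = 2 + 30 + 31 + 31 + 28 + 31 + 30 + 31 + 2 = 216 days


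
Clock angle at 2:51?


Hour hand = 2×30 + 51×0.5 = 85.5°
Minute hand = 51×6 = 306°
Difference = |85.5 - 306| = 220.5°
Since > 180°: 360 - 220.5 = 139.5°

139.5°


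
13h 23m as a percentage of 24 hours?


0.5576 (55.76%)

Total minutes: 13×60 + 23 = 803
Day = 24×60 = 1440 minutes
Fraction = 803/1440 ≈ 0.5576
As a percentage: 803/1440 × 100 ≈ 55.76%


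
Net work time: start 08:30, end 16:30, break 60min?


Total time = (16×60+30) - (8×60+30)
= 990 - 510 = 480 min
Minus break: 480 - 60 = 420 min
= 7h 0m

7h 0m (420 minutes)


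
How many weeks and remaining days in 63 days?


9 weeks 0 days

Weeks: 63 ÷ 7 = 9 remainder 0


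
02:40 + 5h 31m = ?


Start: 160 minutes from midnight
Add: 331 minutes
Total: 491 minutes
Hours: 491 ÷ 60 = 8 remainder 11

08:11


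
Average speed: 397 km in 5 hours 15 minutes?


75.6 km/h

Distance: 397 km
Time: 5h 15m = 315 min = 315/60 = 21/4 hours
Speed = 397 ÷ (21/4) = 397 × 4 / 21 = 1588/21 ≈ 75.6 km/h


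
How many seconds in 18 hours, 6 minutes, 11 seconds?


Hours: 18 × 3600 = 64800
Minutes: 6 × 60 = 360
Seconds: 11
Total = 64800 + 360 + 11 = 65171

65171 seconds


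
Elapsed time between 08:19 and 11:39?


3h 20m

End time in minutes: 11×60 + 39 = 699
Start time in minutes: 8×60 + 19 = 499
Difference = 699 - 499 = 200 minutes
= 3 hours 20 minutes


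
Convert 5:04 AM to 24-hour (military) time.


Input: 5:04 AM
AM hour stays: 5

05:04


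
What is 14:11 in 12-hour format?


2:11 PM

Hour: 14
14 - 12 = 2 → PM


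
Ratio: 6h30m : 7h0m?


13:14 (0.93)

Duration 1: 390 minutes
Duration 2: 420 minutes
Ratio = 390:420
GCD = 30
Simplified = 13:14
As a decimal: 13/14 ≈ 0.93


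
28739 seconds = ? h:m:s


7h 58m 59s

Hours: 28739 ÷ 3600 = 7 remainder 3539
Minutes: 3539 ÷ 60 = 58 remainder 59
Seconds: 59


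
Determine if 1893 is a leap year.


Rules: divisible by 4 AND (not by 100 OR by 400)
1893 ÷ 4 = 473 remainder 1 → not divisible by 4
Not divisible by 4 → not a leap year

No


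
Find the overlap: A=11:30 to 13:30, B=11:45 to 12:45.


Meeting A: 690-810 (in minutes from midnight)
Meeting B: 705-765
Overlap start = max(690, 705) = 705
Overlap end = min(810, 765) = 765
Overlap = max(0, 765 - 705) = 60 min

60 minutes


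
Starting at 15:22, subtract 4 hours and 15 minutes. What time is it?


Start: 922 minutes from midnight
Subtract: 255 minutes
Remaining: 922 - 255 = 667
Hours: 11, Minutes: 7

11:07


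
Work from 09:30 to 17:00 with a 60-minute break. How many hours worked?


6h 30m (390 minutes)

Total time = (17×60+0) - (9×60+30)
= 1020 - 570 = 450 min
Minus break: 450 - 60 = 390 min
= 6h 30m


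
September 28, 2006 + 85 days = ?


December 22, 2006

Start: September 28, 2006
Add 85 days
September 28 → October 1: 30 - 28 + 1 = 3 days (85 - 3 = 82 left)
October 1 → November 1: 31 - 1 + 1 = 31 days (82 - 31 = 51 left)
November 1 → December 1: 30 - 1 + 1 = 30 days (51 - 30 = 21 left)
December 1 + 21 = December 22, 2006


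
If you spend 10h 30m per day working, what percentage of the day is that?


Time: 630 minutes
Day: 1440 minutes
Percentage = (630/1440) × 100 ≈ 43.8%

43.8%


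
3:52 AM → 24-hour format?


Input: 3:52 AM
AM hour stays: 3

03:52


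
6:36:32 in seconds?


23792 seconds

Hours: 6 × 3600 = 21600
Minutes: 36 × 60 = 2160
Seconds: 32
Total = 21600 + 2160 + 32 = 23792


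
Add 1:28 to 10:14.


11:42

Start: 614 minutes from midnight
Add: 88 minutes
Total: 702 minutes
Hours: 702 ÷ 60 = 11 remainder 42


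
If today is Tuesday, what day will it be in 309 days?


Start: Tuesday (index 1)
(1 + 309) mod 7
= 310 mod 7
= 2
Index 2 → Wednesday

Wednesday


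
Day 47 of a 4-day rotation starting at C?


Shift A

Shifts: A, B, C, D
Start: C (index 2)
Day 47: (2 + 47 - 1) mod 4
= 48 mod 4
= 0
Index 0 → shift A


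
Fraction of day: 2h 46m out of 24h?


Total minutes: 2×60 + 46 = 166
Day = 24×60 = 1440 minutes
Fraction = 166/1440 ≈ 0.1153
As a percentage: 166/1440 × 100 ≈ 11.53%

0.1153 (11.53%)


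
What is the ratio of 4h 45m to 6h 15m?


Duration 1: 285 minutes
Duration 2: 375 minutes
Ratio = 285:375
GCD = 15
Simplified = 19:25
As a decimal: 19/25 = 0.76

19:25 (0.76)


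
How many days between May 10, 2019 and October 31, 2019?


174 days

From May 10, 2019 to October 31, 2019
Rest of May 2019: 31 - 10 = 21
Full months: June 30, July 31, August 31, September 30
Days into October 2019: 31
Total = 21 + 30 + 31 + 31 + 30 + 31 = 174 days


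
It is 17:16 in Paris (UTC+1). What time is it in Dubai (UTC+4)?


Time difference = UTC+4 - UTC+1 = +3 hours
New hour = (17 + 3) mod 24
= 20 mod 24 = 20
Minutes unchanged → 20:16

20:16


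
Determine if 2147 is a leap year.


Rules: divisible by 4 AND (not by 100 OR by 400)
2147 ÷ 4 = 536 remainder 3 → not divisible by 4
Not divisible by 4 → not a leap year

No


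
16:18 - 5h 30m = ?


Start: 978 minutes from midnight
Subtract: 330 minutes
Remaining: 978 - 330 = 648
Hours: 10, Minutes: 48

10:48


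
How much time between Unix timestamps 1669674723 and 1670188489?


513766 seconds (142.7 hours / 5.95 days)

Difference = 1670188489 - 1669674723 = 513766 seconds
In hours: 513766 / 3600 ≈ 142.7
In days: 513766 / 86400 ≈ 5.95


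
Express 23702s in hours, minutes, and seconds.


6h 35m 2s

Hours: 23702 ÷ 3600 = 6 remainder 2102
Minutes: 2102 ÷ 60 = 35 remainder 2
Seconds: 2


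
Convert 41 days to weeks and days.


5 weeks 6 days

Weeks: 41 ÷ 7 = 5 remainder 6


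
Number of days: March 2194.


Month: March (month 3)
March has 31 days

31 days


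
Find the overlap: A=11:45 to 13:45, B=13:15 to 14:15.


Meeting A: 705-825 (in minutes from midnight)
Meeting B: 795-855
Overlap start = max(705, 795) = 795
Overlap end = min(825, 855) = 825
Overlap = max(0, 825 - 795) = 30 min

30 minutes


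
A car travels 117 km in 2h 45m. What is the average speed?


42.5 km/h

Distance: 117 km
Time: 2h 45m = 165 min = 165/60 = 11/4 hours
Speed = 117 ÷ (11/4) = 117 × 4 / 11 = 468/11 ≈ 42.5 km/h


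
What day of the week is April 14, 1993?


Zeller's congruence:
q=14, m=4, k=93, j=19
h = (14 + ⌊13×5/5⌋ + 93 + ⌊93/4⌋ + ⌊19/4⌋ - 2×19) mod 7
= (14 + 13 + 93 + 23 + 4 - 38) mod 7
= 109 mod 7 = 4
h=4 → Wednesday

Wednesday


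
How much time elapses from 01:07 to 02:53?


End time in minutes: 2×60 + 53 = 173
Start time in minutes: 1×60 + 7 = 67
Difference = 173 - 67 = 106 minutes
= 1 hours 46 minutes

1h 46m


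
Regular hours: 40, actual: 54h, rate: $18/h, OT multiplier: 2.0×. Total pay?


$1224.00

Regular: 40h × $18 = $720.00
Overtime: 54 - 40 = 14h
OT pay: 14h × $18 × 2.0 = $504.00
Total = $720.00 + $504.00 = $1224.00


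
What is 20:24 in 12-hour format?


Hour: 20
20 - 12 = 8 → PM

8:24 PM
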